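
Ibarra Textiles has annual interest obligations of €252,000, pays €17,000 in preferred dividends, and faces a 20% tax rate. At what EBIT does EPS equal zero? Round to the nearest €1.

Preferred dividends are paid after tax, so their pre-tax equivalent is €17,000 ÷ (1 − 0.20) = €21,250.00.
Financial break-even EBIT = interest + D_p ÷ (1 − t) = €252,000 + €21,250.00 = €273,250.00.

€273,250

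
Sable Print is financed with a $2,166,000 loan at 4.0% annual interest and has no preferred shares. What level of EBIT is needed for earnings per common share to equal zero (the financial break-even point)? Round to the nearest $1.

Annual interest = 4.0% × $2,166,000 = $86,640.00.
Without preferred stock the financial break-even is simply EBIT = interest = $86,640.00.

$86,640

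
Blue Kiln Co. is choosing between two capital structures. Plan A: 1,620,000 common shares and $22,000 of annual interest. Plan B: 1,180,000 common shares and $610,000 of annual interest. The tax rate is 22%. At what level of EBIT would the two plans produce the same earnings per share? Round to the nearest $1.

$2,186,909

Set EPS_A = EPS_B: (EBIT − $22,000)(1 − 0.22) ÷ 1,620,000 = (EBIT − $610,000)(1 − 0.22) ÷ 1,180,000.
The (1 − t) factor cancels: (EBIT − 22,000) × 1,180,000 = (EBIT − 610,000) × 1,620,000.
EBIT × (1,620,000 − 1,180,000) = 610,000 × 1,620,000 − 22,000 × 1,180,000 = 962,240,000,000, so EBIT = 962,240,000,000 ÷ 440,000 = 2,186,909.09.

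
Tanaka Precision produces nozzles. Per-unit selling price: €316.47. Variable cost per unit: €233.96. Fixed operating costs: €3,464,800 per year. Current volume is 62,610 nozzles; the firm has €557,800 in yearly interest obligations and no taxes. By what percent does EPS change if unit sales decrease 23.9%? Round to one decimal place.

At 62,610 units, contribution = 62,610 × €82.51 = €5,165,951.10.
EBIT = €5,165,951.10 − €3,464,800 = €1,701,151.10.
Interest = €557,800.00, so EBIT − I = €1,143,351.10.
Degree of combined leverage = contribution ÷ (EBIT − I) = €5,165,951.10 ÷ €1,143,351.10 = 4.5183.
EPS therefore changes by 4.5183 × (-23.9%) = -108.0%.

-108.0%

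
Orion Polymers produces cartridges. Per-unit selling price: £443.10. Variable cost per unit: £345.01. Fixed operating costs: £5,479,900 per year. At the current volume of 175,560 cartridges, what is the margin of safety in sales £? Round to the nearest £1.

Contribution margin per unit = £443.10 − £345.01 = £98.09. Break-even units = £5,479,900 ÷ £98.09 = 55,866.04; break-even revenue = 55,866.04 × £443.10 = £24,754,242.94.
Actual sales revenue = 175,560 × £443.10 = £77,790,636.00.
Margin of safety = £77,790,636.00 − £24,754,242.94 = £53,036,393.

£53,036,393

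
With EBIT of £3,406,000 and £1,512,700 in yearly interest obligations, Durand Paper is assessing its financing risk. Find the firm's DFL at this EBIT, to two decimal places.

1.80

Annual interest charges come to £1,512,700.00.
DFL = EBIT ÷ (EBIT − I) = £3,406,000 ÷ (£3,406,000 − £1,512,700.00) = £3,406,000 ÷ £1,893,300.00 = 1.7990.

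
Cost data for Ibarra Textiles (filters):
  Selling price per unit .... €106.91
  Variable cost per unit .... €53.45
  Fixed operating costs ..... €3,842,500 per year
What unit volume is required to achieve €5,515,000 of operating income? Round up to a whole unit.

175,038 filters

Contribution margin per unit = €106.91 − €53.45 = €53.46.
Required volume = (fixed costs + target profit) ÷ CM = (€3,842,500 + €5,515,000) ÷ €53.46 = 175,037.41, so 175,038 filters.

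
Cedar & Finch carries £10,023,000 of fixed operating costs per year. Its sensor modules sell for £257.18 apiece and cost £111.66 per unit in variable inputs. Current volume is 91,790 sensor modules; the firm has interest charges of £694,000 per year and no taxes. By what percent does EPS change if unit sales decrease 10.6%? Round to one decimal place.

-53.6%

At 91,790 units, contribution = 91,790 × £145.52 = £13,357,280.80.
Subtracting fixed costs: EBIT = £13,357,280.80 − £10,023,000 = £3,334,280.80.
Interest = £694,000.00, so EBIT − I = £2,640,280.80.
Degree of combined leverage = contribution ÷ (EBIT − I) = £13,357,280.80 ÷ £2,640,280.80 = 5.0590.
EPS therefore changes by 5.0590 × (-10.6%) = -53.6%.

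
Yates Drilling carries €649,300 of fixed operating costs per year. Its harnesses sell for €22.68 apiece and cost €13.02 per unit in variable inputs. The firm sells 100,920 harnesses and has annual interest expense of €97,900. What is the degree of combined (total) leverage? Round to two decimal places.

At 100,920 units, contribution = 100,920 × €9.66 = €974,887.20.
EBIT = €974,887.20 − €649,300 = €325,587.20. Interest = €97,900.00.
DOL = €974,887.20 ÷ €325,587.20 = 2.9942; DFL = €325,587.20 ÷ €227,687.20 = 1.4300.
DCL = DOL × DFL = 2.9942 × 1.4300 = 4.2817.

4.28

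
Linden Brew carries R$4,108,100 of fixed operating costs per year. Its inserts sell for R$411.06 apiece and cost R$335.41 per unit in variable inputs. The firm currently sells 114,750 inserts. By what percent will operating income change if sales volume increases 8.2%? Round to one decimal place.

At 114,750 units, contribution = 114,750 × R$75.65 = R$8,680,837.50.
EBIT = R$8,680,837.50 − R$4,108,100 = R$4,572,737.50.
DOL = contribution ÷ EBIT = R$8,680,837.50 ÷ R$4,572,737.50 = 1.8984.
Operating income changes by 1.8984 × +8.2% = +15.6%.

+15.6%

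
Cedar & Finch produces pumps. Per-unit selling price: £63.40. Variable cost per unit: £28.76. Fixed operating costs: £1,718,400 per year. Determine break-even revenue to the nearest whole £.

CM per unit = £63.40 − £28.76 = £34.64; CM ratio = £34.64 / £63.40 = 0.5464.
Break-even revenue = fixed costs × price ÷ CM = £1,718,400 × £63.40 ÷ £34.64 = £3,145,109.

£3,145,109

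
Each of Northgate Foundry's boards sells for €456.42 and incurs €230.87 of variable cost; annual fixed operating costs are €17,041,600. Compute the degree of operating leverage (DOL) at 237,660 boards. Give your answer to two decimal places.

1.47

Total contribution margin = 237,660 × €225.55 = €53,604,213.00.
EBIT = €53,604,213.00 − €17,041,600 = €36,562,613.00.
So DOL = total CM / EBIT = €53,604,213.00 / €36,562,613.00 = 1.4661.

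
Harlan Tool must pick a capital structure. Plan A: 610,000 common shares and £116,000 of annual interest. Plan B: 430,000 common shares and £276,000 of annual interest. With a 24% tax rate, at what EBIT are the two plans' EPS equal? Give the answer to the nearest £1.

At indifference, (EBIT − 116,000)(1 − t)/610,000 = (EBIT − 276,000)(1 − t)/430,000.
The (1 − t) factor cancels: (EBIT − 116,000) × 430,000 = (EBIT − 276,000) × 610,000.
Solving, EBIT = (276,000·610,000 − 116,000·430,000) / (610,000 − 430,000) = 118,480,000,000 / 180,000 = 658,222.22.

£658,222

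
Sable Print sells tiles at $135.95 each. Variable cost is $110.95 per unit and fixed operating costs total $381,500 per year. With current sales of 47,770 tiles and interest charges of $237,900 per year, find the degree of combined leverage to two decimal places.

Contribution at this volume is 47,770 × $25.00 = $1,194,250.00.
Operating income = contribution − fixed costs = $1,194,250.00 − $381,500 = $812,750.00. Interest = $237,900.00.
DOL = $1,194,250.00 ÷ $812,750.00 = 1.4694; DFL = $812,750.00 ÷ $574,850.00 = 1.4138.
DCL = DOL × DFL = 1.4694 × 1.4138 = 2.0774.

2.08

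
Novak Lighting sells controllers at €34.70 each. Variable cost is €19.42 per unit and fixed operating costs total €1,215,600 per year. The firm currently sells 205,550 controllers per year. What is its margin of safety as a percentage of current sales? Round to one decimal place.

Each unit contributes €34.70 − €19.42 = €15.28. Break-even units = €1,215,600 ÷ €15.28 = 79,554.97; break-even revenue = 79,554.97 × €34.70 = €2,760,557.59.
Actual sales revenue = 205,550 × €34.70 = €7,132,585.00.
Margin of safety = (€7,132,585.00 − €2,760,557.59) ÷ €7,132,585.00 = 61.3%.

61.3%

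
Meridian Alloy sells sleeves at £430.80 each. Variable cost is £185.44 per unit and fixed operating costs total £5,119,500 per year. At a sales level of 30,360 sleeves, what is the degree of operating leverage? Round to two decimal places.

At 30,360 units, contribution = 30,360 × £245.36 = £7,449,129.60.
Subtracting fixed costs: EBIT = £7,449,129.60 − £5,119,500 = £2,329,629.60.
So DOL = total CM / EBIT = £7,449,129.60 / £2,329,629.60 = 3.1976.

3.20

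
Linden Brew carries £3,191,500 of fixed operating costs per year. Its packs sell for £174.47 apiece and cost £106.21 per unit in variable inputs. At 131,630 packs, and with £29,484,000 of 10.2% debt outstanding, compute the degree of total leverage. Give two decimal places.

3.22

Contribution at this volume is 131,630 × £68.26 = £8,985,063.80.
EBIT = £8,985,063.80 − £3,191,500 = £5,793,563.80. Interest = £3,007,368.00, so EBIT − I = £2,786,195.80.
Degree of total leverage = total CM / (EBIT − interest) = £8,985,063.80 / £2,786,195.80 = 3.2249.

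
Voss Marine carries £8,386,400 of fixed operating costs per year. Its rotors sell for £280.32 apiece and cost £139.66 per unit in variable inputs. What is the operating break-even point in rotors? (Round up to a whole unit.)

Each unit contributes £280.32 − £139.66 = £140.66.
Break-even volume = fixed costs ÷ CM per unit = £8,386,400 ÷ £140.66 = 59,621.78, so 59,622 rotors.

59,622 rotors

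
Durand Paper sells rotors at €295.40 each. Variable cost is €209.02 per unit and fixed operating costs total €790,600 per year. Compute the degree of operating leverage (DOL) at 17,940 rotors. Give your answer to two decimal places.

Total contribution margin = 17,940 × €86.38 = €1,549,657.20.
Operating income = contribution − fixed costs = €1,549,657.20 − €790,600 = €759,057.20.
So DOL = total CM / EBIT = €1,549,657.20 / €759,057.20 = 2.0416.

2.04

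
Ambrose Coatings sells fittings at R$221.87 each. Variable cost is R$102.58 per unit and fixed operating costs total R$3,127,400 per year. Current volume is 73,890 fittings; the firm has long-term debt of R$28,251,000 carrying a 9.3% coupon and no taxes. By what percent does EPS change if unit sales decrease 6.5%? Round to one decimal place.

-18.7%

Contribution at this volume is 73,890 × R$119.29 = R$8,814,338.10.
EBIT = R$8,814,338.10 − R$3,127,400 = R$5,686,938.10.
Interest = R$2,627,343.00, so EBIT − I = R$3,059,595.10.
DCL = total CM / (EBIT − I) = R$8,814,338.10 / R$3,059,595.10 = 2.8809.
EPS therefore changes by 2.8809 × (-6.5%) = -18.7%.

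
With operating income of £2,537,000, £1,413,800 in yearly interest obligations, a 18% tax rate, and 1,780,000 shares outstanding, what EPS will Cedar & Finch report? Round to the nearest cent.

Interest = £1,413,800.00, so EBT = £2,537,000 − £1,413,800.00 = £1,123,200.00.
After tax at 18%: net income = £1,123,200.00 × 0.82 = £921,024.00.
EPS = £921,024.00 ÷ 1,780,000 = £0.52.

£0.52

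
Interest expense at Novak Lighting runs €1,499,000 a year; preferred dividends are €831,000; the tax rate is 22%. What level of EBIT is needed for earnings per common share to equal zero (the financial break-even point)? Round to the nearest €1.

Preferred dividends are paid after tax, so their pre-tax equivalent is €831,000 ÷ (1 − 0.22) = €1,065,384.62.
EPS = 0 when EBIT covers interest plus the pre-tax preferred burden: €1,499,000 + €1,065,384.62 = €2,564,384.62.

€2,564,385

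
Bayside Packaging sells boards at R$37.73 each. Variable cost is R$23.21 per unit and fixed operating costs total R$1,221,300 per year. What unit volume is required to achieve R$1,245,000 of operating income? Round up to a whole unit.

Each unit contributes R$37.73 − R$23.21 = R$14.52.
Required volume = (fixed costs + target profit) ÷ CM = (R$1,221,300 + R$1,245,000) ÷ R$14.52 = 169,855.37, so 169,856 boards.

169,856 boards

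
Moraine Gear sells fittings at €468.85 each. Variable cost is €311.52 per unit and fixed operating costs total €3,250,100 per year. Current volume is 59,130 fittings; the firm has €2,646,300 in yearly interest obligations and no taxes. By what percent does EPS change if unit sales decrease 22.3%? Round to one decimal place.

At 59,130 units, contribution = 59,130 × €157.33 = €9,302,922.90.
Subtracting fixed costs: EBIT = €9,302,922.90 − €3,250,100 = €6,052,822.90.
After interest of €2,646,300.00, pre-tax earnings = €3,406,522.90.
Degree of combined leverage = contribution ÷ (EBIT − I) = €9,302,922.90 ÷ €3,406,522.90 = 2.7309.
EPS therefore changes by 2.7309 × (-22.3%) = -60.9%.

-60.9%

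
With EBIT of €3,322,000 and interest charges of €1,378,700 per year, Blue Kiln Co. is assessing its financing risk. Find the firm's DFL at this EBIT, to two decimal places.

Annual interest charges come to €1,378,700.00.
Degree of financial leverage = EBIT / (EBIT − interest) = €3,322,000 / €1,943,300.00 = 1.7095.

1.71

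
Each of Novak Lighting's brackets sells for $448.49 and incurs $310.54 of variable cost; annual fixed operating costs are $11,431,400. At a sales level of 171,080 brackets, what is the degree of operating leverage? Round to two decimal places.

1.94

At 171,080 units, contribution = 171,080 × $137.95 = $23,600,486.00.
EBIT = $23,600,486.00 − $11,431,400 = $12,169,086.00.
Degree of operating leverage = $23,600,486.00 / $12,169,086.00 = 1.9394.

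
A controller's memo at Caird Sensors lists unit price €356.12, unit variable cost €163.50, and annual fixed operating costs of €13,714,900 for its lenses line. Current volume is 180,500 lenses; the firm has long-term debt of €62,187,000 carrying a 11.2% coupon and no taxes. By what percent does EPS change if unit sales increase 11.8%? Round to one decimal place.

+29.1%

At 180,500 units, contribution = 180,500 × €192.62 = €34,767,910.00.
Subtracting fixed costs: EBIT = €34,767,910.00 − €13,714,900 = €21,053,010.00.
Interest = €6,964,944.00, so EBIT − I = €14,088,066.00.
Degree of combined leverage = contribution ÷ (EBIT − I) = €34,767,910.00 ÷ €14,088,066.00 = 2.4679.
EPS therefore changes by 2.4679 × (+11.8%) = +29.1%.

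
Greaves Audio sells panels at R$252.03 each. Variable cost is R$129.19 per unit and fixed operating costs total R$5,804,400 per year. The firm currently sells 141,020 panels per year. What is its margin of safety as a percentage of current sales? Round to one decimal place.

66.5%

Unit CM = price − variable cost = R$252.03 − R$129.19 = R$122.84. Break-even units = R$5,804,400 ÷ R$122.84 = 47,251.71; break-even revenue = 47,251.71 × R$252.03 = R$11,908,848.36.
Current sales = 141,020 × R$252.03 = R$35,541,270.60.
Margin of safety = (R$35,541,270.60 − R$11,908,848.36) ÷ R$35,541,270.60 = 66.5%.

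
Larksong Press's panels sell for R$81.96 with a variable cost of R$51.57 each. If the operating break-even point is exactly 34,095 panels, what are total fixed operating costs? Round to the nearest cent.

R$1,036,147.05

Contribution margin per unit = R$81.96 − R$51.57 = R$30.39.
Fixed costs = break-even units × CM = 34,095 × R$30.39 = R$1,036,147.05.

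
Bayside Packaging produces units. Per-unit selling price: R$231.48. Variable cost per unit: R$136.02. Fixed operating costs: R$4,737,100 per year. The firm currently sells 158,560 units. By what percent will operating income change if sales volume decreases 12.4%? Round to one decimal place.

At 158,560 units, contribution = 158,560 × R$95.46 = R$15,136,137.60.
Subtracting fixed costs: EBIT = R$15,136,137.60 − R$4,737,100 = R$10,399,037.60.
So DOL = total CM / EBIT = R$15,136,137.60 / R$10,399,037.60 = 1.4555.
Operating income changes by 1.4555 × -12.4% = -18.0%.

-18.0%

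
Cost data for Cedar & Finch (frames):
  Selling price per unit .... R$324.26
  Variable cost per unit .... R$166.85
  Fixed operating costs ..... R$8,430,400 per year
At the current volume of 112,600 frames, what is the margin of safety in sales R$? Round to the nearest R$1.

Contribution margin per unit = R$324.26 − R$166.85 = R$157.41. Break-even units = R$8,430,400 ÷ R$157.41 = 53,556.95; break-even revenue = 53,556.95 × R$324.26 = R$17,366,377.64.
Current sales = 112,600 × R$324.26 = R$36,511,676.00.
Margin of safety = R$36,511,676.00 − R$17,366,377.64 = R$19,145,298.

R$19,145,298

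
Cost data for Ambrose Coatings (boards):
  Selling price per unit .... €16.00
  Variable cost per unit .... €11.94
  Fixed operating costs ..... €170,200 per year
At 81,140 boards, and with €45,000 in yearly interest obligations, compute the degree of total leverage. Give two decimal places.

Contribution at this volume is 81,140 × €4.06 = €329,428.40.
EBIT = €329,428.40 − €170,200 = €159,228.40. Interest = €45,000.00, so EBIT − I = €114,228.40.
Degree of total leverage = total CM / (EBIT − interest) = €329,428.40 / €114,228.40 = 2.8839.

2.88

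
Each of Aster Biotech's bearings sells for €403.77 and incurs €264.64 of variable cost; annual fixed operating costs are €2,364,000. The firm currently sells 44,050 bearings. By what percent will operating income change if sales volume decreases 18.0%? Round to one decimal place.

Contribution at this volume is 44,050 × €139.13 = €6,128,676.50.
Operating income = contribution − fixed costs = €6,128,676.50 − €2,364,000 = €3,764,676.50.
Degree of operating leverage = €6,128,676.50 / €3,764,676.50 = 1.6279.
Operating income changes by 1.6279 × -18.0% = -29.3%.

-29.3%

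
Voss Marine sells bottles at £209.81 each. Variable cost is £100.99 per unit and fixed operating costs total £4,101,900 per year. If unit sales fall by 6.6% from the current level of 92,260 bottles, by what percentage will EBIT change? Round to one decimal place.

-11.2%

Total contribution margin = 92,260 × £108.82 = £10,039,733.20.
Operating income = contribution − fixed costs = £10,039,733.20 − £4,101,900 = £5,937,833.20.
Degree of operating leverage = £10,039,733.20 / £5,937,833.20 = 1.6908.
%ΔEBIT = DOL × %ΔSales = 1.6908 × -6.6% = -11.2%.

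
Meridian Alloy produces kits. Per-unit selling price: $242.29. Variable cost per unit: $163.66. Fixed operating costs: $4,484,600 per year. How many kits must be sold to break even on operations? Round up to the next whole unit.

Unit CM = price − variable cost = $242.29 − $163.66 = $78.63.
Break-even volume = fixed costs ÷ CM per unit = $4,484,600 ÷ $78.63 = 57,034.21, so 57,035 kits.

57,035 kits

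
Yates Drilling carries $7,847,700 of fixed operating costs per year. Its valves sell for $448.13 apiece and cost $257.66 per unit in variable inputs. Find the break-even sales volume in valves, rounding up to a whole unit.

41,202 valves

Contribution margin per unit = $448.13 − $257.66 = $190.47.
Break-even volume = fixed costs ÷ CM per unit = $7,847,700 ÷ $190.47 = 41,201.76, so 41,202 valves.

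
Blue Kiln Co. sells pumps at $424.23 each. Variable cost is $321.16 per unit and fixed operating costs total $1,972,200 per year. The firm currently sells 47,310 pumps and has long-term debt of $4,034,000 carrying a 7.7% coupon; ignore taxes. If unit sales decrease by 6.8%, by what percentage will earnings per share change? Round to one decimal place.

At 47,310 units, contribution = 47,310 × $103.07 = $4,876,241.70.
EBIT = $4,876,241.70 − $1,972,200 = $2,904,041.70.
After interest of $310,618.00, pre-tax earnings = $2,593,423.70.
DCL = total CM / (EBIT − I) = $4,876,241.70 / $2,593,423.70 = 1.8802.
EPS therefore changes by 1.8802 × (-6.8%) = -12.8%.

-12.8%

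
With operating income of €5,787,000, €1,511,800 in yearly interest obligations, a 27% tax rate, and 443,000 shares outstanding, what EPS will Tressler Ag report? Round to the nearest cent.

Pre-tax income = €5,787,000 − €1,511,800.00 = €4,275,200.00.
After tax at 27%: net income = €4,275,200.00 × 0.73 = €3,120,896.00.
Per share: €3,120,896.00 / 443,000 shares = €7.04.

€7.04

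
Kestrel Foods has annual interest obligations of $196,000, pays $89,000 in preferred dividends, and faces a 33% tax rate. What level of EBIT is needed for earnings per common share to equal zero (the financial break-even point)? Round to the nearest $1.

Preferred dividends are paid after tax, so their pre-tax equivalent is $89,000 ÷ (1 − 0.33) = $132,835.82.
EPS = 0 when EBIT covers interest plus the pre-tax preferred burden: $196,000 + $132,835.82 = $328,835.82.

$328,836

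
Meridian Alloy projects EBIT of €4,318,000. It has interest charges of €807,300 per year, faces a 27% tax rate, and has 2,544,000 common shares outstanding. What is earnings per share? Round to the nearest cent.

€1.01

Pre-tax income = €4,318,000 − €807,300.00 = €3,510,700.00.
Net income = €3,510,700.00 × (1 − 0.27) = €2,562,811.00.
Per share: €2,562,811.00 / 2,544,000 shares = €1.01.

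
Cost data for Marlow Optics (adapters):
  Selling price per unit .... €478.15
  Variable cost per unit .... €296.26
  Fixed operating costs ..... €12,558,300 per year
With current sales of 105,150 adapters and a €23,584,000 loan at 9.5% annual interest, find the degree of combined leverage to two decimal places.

4.42

Contribution at this volume is 105,150 × €181.89 = €19,125,733.50.
EBIT = €19,125,733.50 − €12,558,300 = €6,567,433.50. Interest = €2,240,480.00.
DOL = €19,125,733.50 ÷ €6,567,433.50 = 2.9122; DFL = €6,567,433.50 ÷ €4,326,953.50 = 1.5178.
Combined leverage = 2.9122 × 1.5178 = 4.4201.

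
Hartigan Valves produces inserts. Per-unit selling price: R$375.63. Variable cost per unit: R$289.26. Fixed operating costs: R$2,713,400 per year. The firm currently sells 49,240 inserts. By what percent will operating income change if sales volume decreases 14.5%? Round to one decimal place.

Contribution at this volume is 49,240 × R$86.37 = R$4,252,858.80.
EBIT = R$4,252,858.80 − R$2,713,400 = R$1,539,458.80.
So DOL = total CM / EBIT = R$4,252,858.80 / R$1,539,458.80 = 2.7626.
So EBIT moves 2.7626 × (-14.5%) = -40.1%.

-40.1%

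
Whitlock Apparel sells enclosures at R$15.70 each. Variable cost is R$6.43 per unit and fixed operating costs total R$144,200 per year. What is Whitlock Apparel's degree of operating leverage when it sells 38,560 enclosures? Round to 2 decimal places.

1.68

At 38,560 units, contribution = 38,560 × R$9.27 = R$357,451.20.
Subtracting fixed costs: EBIT = R$357,451.20 − R$144,200 = R$213,251.20.
Degree of operating leverage = R$357,451.20 / R$213,251.20 = 1.6762.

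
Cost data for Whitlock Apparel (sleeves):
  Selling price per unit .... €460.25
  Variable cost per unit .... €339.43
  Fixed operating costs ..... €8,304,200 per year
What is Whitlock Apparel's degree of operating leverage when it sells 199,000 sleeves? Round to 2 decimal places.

At 199,000 units, contribution = 199,000 × €120.82 = €24,043,180.00.
Operating income = contribution − fixed costs = €24,043,180.00 − €8,304,200 = €15,738,980.00.
Degree of operating leverage = €24,043,180.00 / €15,738,980.00 = 1.5276.

1.53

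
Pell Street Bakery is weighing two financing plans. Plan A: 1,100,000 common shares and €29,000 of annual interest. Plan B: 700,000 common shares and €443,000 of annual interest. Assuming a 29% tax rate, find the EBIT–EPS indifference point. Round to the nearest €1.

Set EPS_A = EPS_B: (EBIT − €29,000)(1 − 0.29) ÷ 1,100,000 = (EBIT − €443,000)(1 − 0.29) ÷ 700,000.
The (1 − t) factor cancels: (EBIT − 29,000) × 700,000 = (EBIT − 443,000) × 1,100,000.
EBIT × (1,100,000 − 700,000) = 443,000 × 1,100,000 − 29,000 × 700,000 = 467,000,000,000, so EBIT = 467,000,000,000 ÷ 400,000 = 1,167,500.00.

€1,167,500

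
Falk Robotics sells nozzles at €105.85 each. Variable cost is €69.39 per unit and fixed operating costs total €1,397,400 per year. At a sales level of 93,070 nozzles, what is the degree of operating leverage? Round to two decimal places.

1.70

Total contribution margin = 93,070 × €36.46 = €3,393,332.20.
Subtracting fixed costs: EBIT = €3,393,332.20 − €1,397,400 = €1,995,932.20.
DOL = contribution ÷ EBIT = €3,393,332.20 ÷ €1,995,932.20 = 1.7001.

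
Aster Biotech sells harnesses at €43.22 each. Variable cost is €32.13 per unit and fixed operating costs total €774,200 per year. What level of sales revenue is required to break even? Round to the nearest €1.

Contribution margin per unit = €43.22 − €32.13 = €11.09, a CM ratio of €11.09 ÷ €43.22 = 0.2566.
Break-even sales = FC ÷ CM ratio = €774,200 × €43.22 / €11.09 = €3,017,216.

€3,017,216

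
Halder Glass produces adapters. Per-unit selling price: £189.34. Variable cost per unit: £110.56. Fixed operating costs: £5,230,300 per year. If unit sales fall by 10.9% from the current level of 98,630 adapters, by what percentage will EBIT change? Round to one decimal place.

Contribution at this volume is 98,630 × £78.78 = £7,770,071.40.
EBIT = £7,770,071.40 − £5,230,300 = £2,539,771.40.
So DOL = total CM / EBIT = £7,770,071.40 / £2,539,771.40 = 3.0594.
%ΔEBIT = DOL × %ΔSales = 3.0594 × -10.9% = -33.3%.

-33.3%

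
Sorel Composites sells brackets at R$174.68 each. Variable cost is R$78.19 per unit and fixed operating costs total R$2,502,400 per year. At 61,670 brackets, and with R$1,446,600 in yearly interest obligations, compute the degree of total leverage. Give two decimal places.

Contribution at this volume is 61,670 × R$96.49 = R$5,950,538.30.
Operating income = contribution − fixed costs = R$5,950,538.30 − R$2,502,400 = R$3,448,138.30. Interest = R$1,446,600.00, so EBIT − I = R$2,001,538.30.
DCL = contribution ÷ (EBIT − I) = R$5,950,538.30 ÷ R$2,001,538.30 = 2.9730.

2.97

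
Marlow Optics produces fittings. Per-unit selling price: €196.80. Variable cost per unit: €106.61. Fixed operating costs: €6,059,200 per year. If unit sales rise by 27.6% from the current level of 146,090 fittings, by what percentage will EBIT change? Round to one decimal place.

+51.1%

Contribution at this volume is 146,090 × €90.19 = €13,175,857.10.
Subtracting fixed costs: EBIT = €13,175,857.10 − €6,059,200 = €7,116,657.10.
DOL = contribution ÷ EBIT = €13,175,857.10 ÷ €7,116,657.10 = 1.8514.
So EBIT moves 1.8514 × (+27.6%) = +51.1%.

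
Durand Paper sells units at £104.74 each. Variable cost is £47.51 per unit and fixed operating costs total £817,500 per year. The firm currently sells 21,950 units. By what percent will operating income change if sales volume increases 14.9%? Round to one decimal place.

+42.7%

At 21,950 units, contribution = 21,950 × £57.23 = £1,256,198.50.
Subtracting fixed costs: EBIT = £1,256,198.50 − £817,500 = £438,698.50.
So DOL = total CM / EBIT = £1,256,198.50 / £438,698.50 = 2.8635.
%ΔEBIT = DOL × %ΔSales = 2.8635 × +14.9% = +42.7%.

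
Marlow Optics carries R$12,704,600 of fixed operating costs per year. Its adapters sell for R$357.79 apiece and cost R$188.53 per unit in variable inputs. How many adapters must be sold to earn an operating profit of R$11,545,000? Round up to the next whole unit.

143,269 adapters

Contribution margin per unit = R$357.79 − R$188.53 = R$169.26.
Need Q such that Q × R$169.26 − R$12,704,600 = R$11,545,000, i.e. Q = R$24,249,600 / R$169.26 = 143,268.34 → 143,269.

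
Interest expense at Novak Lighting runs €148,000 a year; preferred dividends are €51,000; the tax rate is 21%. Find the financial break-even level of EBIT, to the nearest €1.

€212,557

Grossing the preferred dividend up to pre-tax terms: €51,000 / (1 − 0.21) = €64,556.96.
Financial break-even EBIT = interest + D_p ÷ (1 − t) = €148,000 + €64,556.96 = €212,556.96.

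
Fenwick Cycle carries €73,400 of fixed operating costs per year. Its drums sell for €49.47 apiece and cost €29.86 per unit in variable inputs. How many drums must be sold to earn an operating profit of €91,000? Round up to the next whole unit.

Each unit contributes €49.47 − €29.86 = €19.61.
Required volume = (fixed costs + target profit) ÷ CM = (€73,400 + €91,000) ÷ €19.61 = 8,383.48, so 8,384 drums.

8,384 drums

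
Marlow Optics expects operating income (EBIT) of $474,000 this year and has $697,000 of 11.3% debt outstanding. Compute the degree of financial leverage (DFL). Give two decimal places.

Interest = $78,761.00.
Degree of financial leverage = EBIT / (EBIT − interest) = $474,000 / $395,239.00 = 1.1993.

1.20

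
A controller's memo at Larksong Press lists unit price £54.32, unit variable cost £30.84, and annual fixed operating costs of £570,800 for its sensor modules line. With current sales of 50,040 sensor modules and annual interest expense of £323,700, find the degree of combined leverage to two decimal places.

4.19

Contribution at this volume is 50,040 × £23.48 = £1,174,939.20.
EBIT = £1,174,939.20 − £570,800 = £604,139.20. Interest = £323,700.00.
DOL = £1,174,939.20 ÷ £604,139.20 = 1.9448; DFL = £604,139.20 ÷ £280,439.20 = 2.1543.
DCL = DOL × DFL = 1.9448 × 2.1543 = 4.1897.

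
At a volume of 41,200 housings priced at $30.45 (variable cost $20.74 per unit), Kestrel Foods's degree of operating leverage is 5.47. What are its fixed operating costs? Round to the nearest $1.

Total contribution margin = 41,200 × $9.71 = $400,052.00.
DOL = contribution / EBIT, so EBIT = $400,052.00 / 5.47 = $73,135.65.
And FC = contribution − EBIT = $400,052.00 − $73,135.65 = $326,916.

$326,916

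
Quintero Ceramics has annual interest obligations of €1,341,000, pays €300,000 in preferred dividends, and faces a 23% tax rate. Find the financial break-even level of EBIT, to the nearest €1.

Grossing the preferred dividend up to pre-tax terms: €300,000 / (1 − 0.23) = €389,610.39.
EPS = 0 when EBIT covers interest plus the pre-tax preferred burden: €1,341,000 + €389,610.39 = €1,730,610.39.

€1,730,610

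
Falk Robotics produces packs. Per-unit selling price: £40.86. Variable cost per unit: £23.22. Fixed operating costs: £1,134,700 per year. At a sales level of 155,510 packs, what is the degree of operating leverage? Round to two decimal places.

1.71

Contribution at this volume is 155,510 × £17.64 = £2,743,196.40.
Subtracting fixed costs: EBIT = £2,743,196.40 − £1,134,700 = £1,608,496.40.
DOL = contribution ÷ EBIT = £2,743,196.40 ÷ £1,608,496.40 = 1.7054.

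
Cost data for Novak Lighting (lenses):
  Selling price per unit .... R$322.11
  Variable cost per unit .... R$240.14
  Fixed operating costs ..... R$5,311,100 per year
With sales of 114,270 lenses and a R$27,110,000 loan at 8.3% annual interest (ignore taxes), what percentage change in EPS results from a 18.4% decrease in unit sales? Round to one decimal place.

At 114,270 units, contribution = 114,270 × R$81.97 = R$9,366,711.90.
EBIT = R$9,366,711.90 − R$5,311,100 = R$4,055,611.90.
Interest = R$2,250,130.00, so EBIT − I = R$1,805,481.90.
Degree of combined leverage = contribution ÷ (EBIT − I) = R$9,366,711.90 ÷ R$1,805,481.90 = 5.1879.
%ΔEPS = DCL × %ΔSales = 5.1879 × -18.4% = -95.5%.

-95.5%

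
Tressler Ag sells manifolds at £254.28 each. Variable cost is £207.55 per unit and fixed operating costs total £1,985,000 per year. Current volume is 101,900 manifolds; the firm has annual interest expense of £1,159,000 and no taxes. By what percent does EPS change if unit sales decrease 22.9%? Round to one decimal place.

Contribution at this volume is 101,900 × £46.73 = £4,761,787.00.
EBIT = £4,761,787.00 − £1,985,000 = £2,776,787.00.
After interest of £1,159,000.00, pre-tax earnings = £1,617,787.00.
Degree of combined leverage = contribution ÷ (EBIT − I) = £4,761,787.00 ÷ £1,617,787.00 = 2.9434.
%ΔEPS = DCL × %ΔSales = 2.9434 × -22.9% = -67.4%.

-67.4%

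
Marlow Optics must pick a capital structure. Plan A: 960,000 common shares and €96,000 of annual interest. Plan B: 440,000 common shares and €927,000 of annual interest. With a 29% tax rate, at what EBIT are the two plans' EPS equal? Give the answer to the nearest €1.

€1,630,154

Set EPS_A = EPS_B: (EBIT − €96,000)(1 − 0.29) ÷ 960,000 = (EBIT − €927,000)(1 − 0.29) ÷ 440,000.
The (1 − t) factor cancels: (EBIT − 96,000) × 440,000 = (EBIT − 927,000) × 960,000.
Solving, EBIT = (927,000·960,000 − 96,000·440,000) / (960,000 − 440,000) = 847,680,000,000 / 520,000 = 1,630,153.85.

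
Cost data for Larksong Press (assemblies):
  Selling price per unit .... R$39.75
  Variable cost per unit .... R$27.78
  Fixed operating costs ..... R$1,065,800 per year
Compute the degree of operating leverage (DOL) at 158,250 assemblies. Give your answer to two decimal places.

Total contribution margin = 158,250 × R$11.97 = R$1,894,252.50.
Subtracting fixed costs: EBIT = R$1,894,252.50 − R$1,065,800 = R$828,452.50.
Degree of operating leverage = R$1,894,252.50 / R$828,452.50 = 2.2865.

2.29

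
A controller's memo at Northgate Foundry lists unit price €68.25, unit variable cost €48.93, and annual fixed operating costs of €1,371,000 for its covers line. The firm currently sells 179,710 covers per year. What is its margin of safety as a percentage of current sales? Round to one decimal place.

60.5%

Unit CM = price − variable cost = €68.25 − €48.93 = €19.32. Break-even units = €1,371,000 ÷ €19.32 = 70,962.73; break-even revenue = 70,962.73 × €68.25 = €4,843,206.52.
Actual sales revenue = 179,710 × €68.25 = €12,265,207.50.
Margin of safety = (€12,265,207.50 − €4,843,206.52) ÷ €12,265,207.50 = 60.5%.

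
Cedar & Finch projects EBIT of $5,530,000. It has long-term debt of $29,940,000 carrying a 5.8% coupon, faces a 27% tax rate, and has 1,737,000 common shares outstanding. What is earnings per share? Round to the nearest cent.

Pre-tax income = $5,530,000 − $1,736,520.00 = $3,793,480.00.
Net income = $3,793,480.00 × (1 − 0.27) = $2,769,240.40.
Per share: $2,769,240.40 / 1,737,000 shares = $1.59.

$1.59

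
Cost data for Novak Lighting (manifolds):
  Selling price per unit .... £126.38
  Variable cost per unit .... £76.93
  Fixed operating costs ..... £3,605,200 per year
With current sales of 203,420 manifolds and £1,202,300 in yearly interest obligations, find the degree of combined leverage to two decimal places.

Contribution at this volume is 203,420 × £49.45 = £10,059,119.00.
EBIT = £10,059,119.00 − £3,605,200 = £6,453,919.00. Interest = £1,202,300.00, so EBIT − I = £5,251,619.00.
Degree of total leverage = total CM / (EBIT − interest) = £10,059,119.00 / £5,251,619.00 = 1.9154.

1.92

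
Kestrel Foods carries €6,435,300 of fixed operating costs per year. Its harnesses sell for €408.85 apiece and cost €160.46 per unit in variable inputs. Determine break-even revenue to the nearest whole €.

€10,592,505

Contribution margin per unit = €408.85 − €160.46 = €248.39, a CM ratio of €248.39 ÷ €408.85 = 0.6075.
Break-even revenue = fixed costs × price ÷ CM = €6,435,300 × €408.85 ÷ €248.39 = €10,592,505.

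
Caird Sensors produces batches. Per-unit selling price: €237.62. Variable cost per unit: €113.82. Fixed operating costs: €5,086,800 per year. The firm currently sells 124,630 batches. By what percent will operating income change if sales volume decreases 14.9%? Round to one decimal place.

-22.2%

Contribution at this volume is 124,630 × €123.80 = €15,429,194.00.
Operating income = contribution − fixed costs = €15,429,194.00 − €5,086,800 = €10,342,394.00.
Degree of operating leverage = €15,429,194.00 / €10,342,394.00 = 1.4918.
So EBIT moves 1.4918 × (-14.9%) = -22.2%.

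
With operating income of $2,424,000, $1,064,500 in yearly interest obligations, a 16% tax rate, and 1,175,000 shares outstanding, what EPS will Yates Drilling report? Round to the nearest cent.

$0.97

Interest = $1,064,500.00, so EBT = $2,424,000 − $1,064,500.00 = $1,359,500.00.
Net income = $1,359,500.00 × (1 − 0.16) = $1,141,980.00.
Per share: $1,141,980.00 / 1,175,000 shares = $0.97.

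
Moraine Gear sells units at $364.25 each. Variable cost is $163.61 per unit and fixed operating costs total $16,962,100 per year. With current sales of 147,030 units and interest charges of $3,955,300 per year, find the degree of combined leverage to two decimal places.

Total contribution margin = 147,030 × $200.64 = $29,500,099.20.
EBIT = $29,500,099.20 − $16,962,100 = $12,537,999.20. Interest = $3,955,300.00.
DOL = $29,500,099.20 ÷ $12,537,999.20 = 2.3529; DFL = $12,537,999.20 ÷ $8,582,699.20 = 1.4608.
DCL = DOL × DFL = 2.3529 × 1.4608 = 3.4371.

3.44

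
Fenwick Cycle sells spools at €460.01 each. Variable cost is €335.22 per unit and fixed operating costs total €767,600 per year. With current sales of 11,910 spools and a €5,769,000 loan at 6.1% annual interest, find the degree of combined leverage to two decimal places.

At 11,910 units, contribution = 11,910 × €124.79 = €1,486,248.90.
Operating income = contribution − fixed costs = €1,486,248.90 − €767,600 = €718,648.90. Interest = €351,909.00, so EBIT − I = €366,739.90.
Degree of total leverage = total CM / (EBIT − interest) = €1,486,248.90 / €366,739.90 = 4.0526.

4.05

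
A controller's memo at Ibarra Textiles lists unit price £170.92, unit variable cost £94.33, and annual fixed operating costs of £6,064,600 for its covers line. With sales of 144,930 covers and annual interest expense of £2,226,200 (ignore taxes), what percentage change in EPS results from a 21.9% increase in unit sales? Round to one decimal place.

+86.5%

Total contribution margin = 144,930 × £76.59 = £11,100,188.70.
EBIT = £11,100,188.70 − £6,064,600 = £5,035,588.70.
After interest of £2,226,200.00, pre-tax earnings = £2,809,388.70.
Degree of combined leverage = contribution ÷ (EBIT − I) = £11,100,188.70 ÷ £2,809,388.70 = 3.9511.
%ΔEPS = DCL × %ΔSales = 3.9511 × +21.9% = +86.5%.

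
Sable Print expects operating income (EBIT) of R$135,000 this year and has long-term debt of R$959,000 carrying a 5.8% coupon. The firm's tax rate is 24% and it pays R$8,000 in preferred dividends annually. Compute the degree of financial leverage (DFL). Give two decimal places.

Interest = R$55,622.00.
Pre-tax preferred-dividend burden = R$8,000 ÷ (1 − 0.24) = R$10,526.32.
DFL = EBIT ÷ [EBIT − I − D_p/(1−t)] = R$135,000 ÷ [R$135,000 − R$55,622.00 − R$10,526.32] = R$135,000 ÷ R$68,851.68 = 1.9607.

1.96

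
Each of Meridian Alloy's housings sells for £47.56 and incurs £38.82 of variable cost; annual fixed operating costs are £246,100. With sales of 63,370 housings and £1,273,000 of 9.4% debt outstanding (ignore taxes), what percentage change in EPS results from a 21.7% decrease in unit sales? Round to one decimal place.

Contribution at this volume is 63,370 × £8.74 = £553,853.80.
EBIT = £553,853.80 − £246,100 = £307,753.80.
Interest = £119,662.00, so EBIT − I = £188,091.80.
Degree of combined leverage = contribution ÷ (EBIT − I) = £553,853.80 ÷ £188,091.80 = 2.9446.
%ΔEPS = DCL × %ΔSales = 2.9446 × -21.7% = -63.9%.

-63.9%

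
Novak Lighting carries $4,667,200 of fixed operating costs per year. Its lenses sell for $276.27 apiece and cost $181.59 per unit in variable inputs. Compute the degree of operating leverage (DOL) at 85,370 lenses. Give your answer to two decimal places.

Contribution at this volume is 85,370 × $94.68 = $8,082,831.60.
Subtracting fixed costs: EBIT = $8,082,831.60 − $4,667,200 = $3,415,631.60.
So DOL = total CM / EBIT = $8,082,831.60 / $3,415,631.60 = 2.3664.

2.37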